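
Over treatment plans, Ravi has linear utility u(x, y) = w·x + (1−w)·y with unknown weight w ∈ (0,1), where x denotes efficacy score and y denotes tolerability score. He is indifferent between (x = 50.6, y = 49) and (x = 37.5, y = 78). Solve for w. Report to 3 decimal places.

Indifference: w·50.6 + (1−w)·49 = w·37.5 + (1−w)·78.
Collecting terms: w·13.1 = (1−w)·29.
Hence w = 29/(13.1+29) = 29/42.1 = 0.689.

w = 0.689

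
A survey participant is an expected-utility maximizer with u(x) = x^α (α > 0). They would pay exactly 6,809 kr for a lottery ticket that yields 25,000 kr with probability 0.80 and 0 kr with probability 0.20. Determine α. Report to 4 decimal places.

EU(lottery) = 0.80·25000^α + 0.20·0 = 0.80·25000^α.
Equating: 6809^α = 0.80·25000^α, i.e. 0.2724^α = 0.80.
α = ln(0.80) / ln(6809/25000) = -0.2231436/-1.3006306 ≈ 0.1716.

α ≈ 0.1716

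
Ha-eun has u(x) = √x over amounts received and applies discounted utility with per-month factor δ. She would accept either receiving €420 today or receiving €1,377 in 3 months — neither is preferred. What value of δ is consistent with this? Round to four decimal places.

δ ≈ 0.8205

The payoff in 3 months is discounted by δ^3, so u(420) = δ^3·u(1377) and δ^3 = u(420)/u(1377).
With u(x) = √x: δ^3 = √420/√1377 = √(420/1377) = 0.55228.
So δ = 0.55228^(1/3) ≈ 0.8205.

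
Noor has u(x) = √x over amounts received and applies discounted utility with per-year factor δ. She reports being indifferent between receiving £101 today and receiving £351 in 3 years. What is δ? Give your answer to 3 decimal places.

δ ≈ 0.813

Equating discounted utilities: u(101) = δ^3·u(351) ⇒ δ^3 = u(101)/u(351).
With u(x) = √x: δ^3 = √101/√351 = √(101/351) = 0.53642.
Hence δ = (0.53642)^(1/3) = 0.81252.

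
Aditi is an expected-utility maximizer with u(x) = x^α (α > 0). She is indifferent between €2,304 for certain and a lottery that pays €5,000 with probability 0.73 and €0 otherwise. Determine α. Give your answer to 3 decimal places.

Since u(0) = 0, the lottery's EU is 0.73·5000^α.
Indifference: 2304^α = 0.73·5000^α, so (2304/5000)^α = 0.73.
α = ln(0.73) / ln(2304/5000) = -0.314711/-0.774791 ≈ 0.406.

α ≈ 0.406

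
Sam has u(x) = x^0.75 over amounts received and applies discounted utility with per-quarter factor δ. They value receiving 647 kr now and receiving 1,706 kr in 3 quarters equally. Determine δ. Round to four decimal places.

δ ≈ 0.7847

The payoff in 3 quarters is discounted by δ^3, so u(647) = δ^3·u(1706) and δ^3 = u(647)/u(1706).
With u(x) = x^0.75: δ^3 = 647^0.75/1706^0.75 = (647/1706)^0.75 = 0.48327.
Taking the cube root: δ = 0.48327^(1/3) ≈ 0.7847.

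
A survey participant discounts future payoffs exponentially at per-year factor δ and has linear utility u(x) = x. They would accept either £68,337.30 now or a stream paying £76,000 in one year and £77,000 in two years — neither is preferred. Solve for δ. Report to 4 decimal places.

δ ≈ 0.5700

Equating present values: 68337.30 = 76000δ + 77000δ².
That is, 77000δ² + 76000δ − 68337.30 = 0, a quadratic in δ.
By the quadratic formula (taking the positive root), δ = (−76000 + √26823888400.00) / 154000 ≈ 0.5700.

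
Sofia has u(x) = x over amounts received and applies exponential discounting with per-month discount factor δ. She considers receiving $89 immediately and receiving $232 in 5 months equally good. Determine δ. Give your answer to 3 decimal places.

δ ≈ 0.826

Equating discounted utilities: u(89) = δ^5·u(232) ⇒ δ^5 = u(89)/u(232).
With u(x) = x: δ^5 = 89/232 = 0.38362.
Hence δ = (0.38362)^(1/5) = 0.82562.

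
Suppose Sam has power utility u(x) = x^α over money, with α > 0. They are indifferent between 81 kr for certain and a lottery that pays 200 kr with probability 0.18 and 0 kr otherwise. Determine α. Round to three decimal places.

α ≈ 1.897

Since u(0) = 0, the lottery's EU is 0.18·200^α.
Equating: 81^α = 0.18·200^α, i.e. 0.4050^α = 0.18.
Taking logs: α·ln(81/200) = ln(0.18), so α = -1.714798 / -0.903868 ≈ 1.897.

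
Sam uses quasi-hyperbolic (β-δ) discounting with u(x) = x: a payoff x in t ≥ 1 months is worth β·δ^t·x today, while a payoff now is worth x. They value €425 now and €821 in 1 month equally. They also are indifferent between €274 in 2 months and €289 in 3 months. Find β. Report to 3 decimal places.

The second indifference involves only future payoffs, so β cancels: β·δ^2·274 = β·δ^3·289, giving δ = 274/289 = 0.94810.
Now use the now-vs-future pair: 425 = β·δ·821 gives β = 425/(0.94810·821) ≈ 0.546.

β ≈ 0.546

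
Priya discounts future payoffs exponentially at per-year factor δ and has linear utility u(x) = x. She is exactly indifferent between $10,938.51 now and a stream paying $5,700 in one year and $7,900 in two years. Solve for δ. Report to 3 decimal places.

δ ≈ 0.870

Equating present values: 10938.51 = 5700δ + 7900δ².
Rearranged: 7900δ² + 5700δ − 10938.51 = 0.
δ = (−5700 + √(5700² + 4·7900·10938.51)) / (2·7900) = (−5700 + √378146916.00) / 15800 ≈ 0.870.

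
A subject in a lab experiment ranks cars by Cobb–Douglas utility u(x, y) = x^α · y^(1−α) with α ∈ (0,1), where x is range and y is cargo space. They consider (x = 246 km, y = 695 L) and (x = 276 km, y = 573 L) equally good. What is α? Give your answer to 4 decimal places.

The Cobb–Douglas utilities coincide, so 246^α·695^(1−α) = 276^α·573^(1−α).
Rearrange to (246/276)^α = (573/695)^(1−α) and take logs: α·-0.1150693 = (1−α)·-0.1930261.
With A = -0.1150693 and B = -0.1930261: α·A = (1−α)·B, so α = B/(A+B) = -0.1930261/-0.3080954 ≈ 0.6265.

α ≈ 0.6265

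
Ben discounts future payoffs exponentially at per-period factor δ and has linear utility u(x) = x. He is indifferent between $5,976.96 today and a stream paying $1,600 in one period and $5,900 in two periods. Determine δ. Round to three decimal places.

Present value of the stream is 1600·δ + 5900·δ². Indifference gives 1600δ + 5900δ² = 5976.96.
So 5900δ² + 1600δ − 5976.96 = 0.
By the quadratic formula (taking the positive root), δ = (−1600 + √143616256.00) / 11800 ≈ 0.880.

δ ≈ 0.880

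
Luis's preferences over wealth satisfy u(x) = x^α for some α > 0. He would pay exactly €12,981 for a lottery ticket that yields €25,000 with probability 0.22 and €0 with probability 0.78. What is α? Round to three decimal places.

Since u(0) = 0, the lottery's EU is 0.22·25000^α.
Setting u(12981) equal to that: 12981^α = 0.22·25000^α ⇒ (12981/25000)^α = 0.22.
Take logs: α = ln 0.22 / ln(12981/25000) ≈ 2.31027.

α ≈ 2.310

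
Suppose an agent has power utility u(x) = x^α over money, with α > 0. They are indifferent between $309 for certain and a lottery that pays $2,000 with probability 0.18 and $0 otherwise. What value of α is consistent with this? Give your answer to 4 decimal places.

α ≈ 0.9182

The lottery's expected utility is 0.18·u(2000) + 0.82·u(0) = 0.18·2000^α (since u(0) = 0 for α > 0).
Setting u(309) equal to that: 309^α = 0.18·2000^α ⇒ (309/2000)^α = 0.18.
Take logs: α = ln 0.18 / ln(309/2000) ≈ 0.918202.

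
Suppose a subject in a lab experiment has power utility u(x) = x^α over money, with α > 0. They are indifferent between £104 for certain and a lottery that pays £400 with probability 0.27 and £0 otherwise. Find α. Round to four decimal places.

α ≈ 0.9720

EU(lottery) = 0.27·400^α + 0.73·0 = 0.27·400^α.
Indifference: 104^α = 0.27·400^α, so (104/400)^α = 0.27.
α = ln(0.27) / ln(104/400) = -1.3093333/-1.3470736 ≈ 0.9720.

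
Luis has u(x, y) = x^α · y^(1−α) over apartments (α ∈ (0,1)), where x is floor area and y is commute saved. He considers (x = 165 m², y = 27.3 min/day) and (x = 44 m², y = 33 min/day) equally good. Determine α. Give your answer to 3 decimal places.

α ≈ 0.125

Set the two utilities equal: 165^α·27.3^(1−α) = 44^α·33^(1−α).
Taking logs: α·ln 165 + (1−α)·ln 27.3 = α·ln 44 + (1−α)·ln 33, i.e. α·1.321756 = (1−α)·0.189621.
Thus α·(1.511377) = 0.189621, so α = 0.189621/1.511377 ≈ 0.125.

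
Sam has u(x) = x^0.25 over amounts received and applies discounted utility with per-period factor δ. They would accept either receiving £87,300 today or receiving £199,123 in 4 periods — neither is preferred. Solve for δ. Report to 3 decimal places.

δ ≈ 0.950

The payoff in 4 periods is discounted by δ^4, so u(87300) = δ^4·u(199123) and δ^4 = u(87300)/u(199123).
Since u(x) = x^0.25, δ^4 = (87300/199123)^0.25 = 0.43842^0.25 = 0.81372.
Hence δ = (0.81372)^(1/4) = 0.94977.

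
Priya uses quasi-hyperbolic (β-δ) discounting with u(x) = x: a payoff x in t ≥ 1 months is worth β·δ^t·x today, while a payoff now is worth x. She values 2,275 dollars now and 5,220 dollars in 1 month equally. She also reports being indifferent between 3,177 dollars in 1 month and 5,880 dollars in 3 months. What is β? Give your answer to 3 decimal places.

From the later pair, β·δ^1·3177 = β·δ^3·5880; dividing through, δ^2 = 3177/5880 = 0.54031, so δ = 0.73506.
Substituting δ into 2275 = β·δ·5220: β = 2275/(3836.988) ≈ 0.593.

β ≈ 0.593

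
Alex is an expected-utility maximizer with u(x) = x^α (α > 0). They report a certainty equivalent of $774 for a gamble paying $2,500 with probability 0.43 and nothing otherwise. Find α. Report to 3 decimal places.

α ≈ 0.720

Since u(0) = 0, the lottery's EU is 0.43·2500^α.
Indifference: 774^α = 0.43·2500^α, so (774/2500)^α = 0.43.
Taking logs: α·ln(774/2500) = ln(0.43), so α = -0.843970 / -1.172474 ≈ 0.720.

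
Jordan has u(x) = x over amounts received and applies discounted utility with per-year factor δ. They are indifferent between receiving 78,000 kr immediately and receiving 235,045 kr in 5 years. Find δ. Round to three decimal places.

δ ≈ 0.802

Equating discounted utilities: u(78000) = δ^5·u(235045) ⇒ δ^5 = u(78000)/u(235045).
With u(x) = x: δ^5 = 78000/235045 = 0.33185.
Hence δ = (0.33185)^(1/5) = 0.80203.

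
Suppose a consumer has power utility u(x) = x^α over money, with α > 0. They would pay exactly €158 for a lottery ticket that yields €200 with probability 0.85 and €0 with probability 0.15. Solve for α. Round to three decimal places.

EU(lottery) = 0.85·200^α + 0.15·0 = 0.85·200^α.
Setting u(158) equal to that: 158^α = 0.85·200^α ⇒ (158/200)^α = 0.85.
Taking logs: α·ln(158/200) = ln(0.85), so α = -0.162519 / -0.235722 ≈ 0.689.

α ≈ 0.689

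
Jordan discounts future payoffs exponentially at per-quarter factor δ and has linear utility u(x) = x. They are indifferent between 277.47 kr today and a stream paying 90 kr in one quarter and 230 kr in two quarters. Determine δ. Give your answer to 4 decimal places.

Present value of the stream is 90·δ + 230·δ². Indifference gives 90δ + 230δ² = 277.47.
Rearranged: 230δ² + 90δ − 277.47 = 0.
By the quadratic formula (taking the positive root), δ = (−90 + √263372.40) / 460 ≈ 0.9200.

δ ≈ 0.9200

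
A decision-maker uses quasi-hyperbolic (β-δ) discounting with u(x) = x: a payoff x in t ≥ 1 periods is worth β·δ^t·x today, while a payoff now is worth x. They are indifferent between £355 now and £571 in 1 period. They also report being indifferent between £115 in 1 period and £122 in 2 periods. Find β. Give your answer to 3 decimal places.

The second indifference involves only future payoffs, so β cancels: β·δ^1·115 = β·δ^2·122, giving δ = 115/122 = 0.94262.
Now use the now-vs-future pair: 355 = β·δ·571 gives β = 355/(0.94262·571) ≈ 0.660.

β ≈ 0.660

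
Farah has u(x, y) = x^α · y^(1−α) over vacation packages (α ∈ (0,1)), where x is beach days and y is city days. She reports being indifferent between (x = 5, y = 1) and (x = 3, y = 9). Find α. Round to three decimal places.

α ≈ 0.811

Set the two utilities equal: 5^α·1^(1−α) = 3^α·9^(1−α).
Rearrange to (5/3)^α = (9/1)^(1−α) and take logs: α·0.510826 = (1−α)·2.197225.
So α/(1−α) = (2.197225)/(0.510826) = 4.301318, and α = 4.301318/5.301318 ≈ 0.811.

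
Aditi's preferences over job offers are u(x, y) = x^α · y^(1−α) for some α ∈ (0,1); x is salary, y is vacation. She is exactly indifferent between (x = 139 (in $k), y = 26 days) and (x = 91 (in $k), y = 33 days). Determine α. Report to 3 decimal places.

Set the two utilities equal: 139^α·26^(1−α) = 91^α·33^(1−α).
(139/91)^α = (33/26)^(1−α); take logs: α·ln(139/91) = (1−α)·ln(33/26), i.e. α·0.423614 = (1−α)·0.238411.
With A = 0.423614 and B = 0.238411: α·A = (1−α)·B, so α = B/(A+B) = 0.238411/0.662025 ≈ 0.360.

α ≈ 0.360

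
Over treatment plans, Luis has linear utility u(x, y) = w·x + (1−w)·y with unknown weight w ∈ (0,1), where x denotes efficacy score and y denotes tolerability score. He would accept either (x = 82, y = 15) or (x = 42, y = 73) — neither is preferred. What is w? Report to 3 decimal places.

w = 0.592

Equating utilities: w·82 + (1−w)·15 = w·42 + (1−w)·73.
Collecting terms: w·40 = (1−w)·58.
Hence w = 58/(40+58) = 58/98 = 0.592.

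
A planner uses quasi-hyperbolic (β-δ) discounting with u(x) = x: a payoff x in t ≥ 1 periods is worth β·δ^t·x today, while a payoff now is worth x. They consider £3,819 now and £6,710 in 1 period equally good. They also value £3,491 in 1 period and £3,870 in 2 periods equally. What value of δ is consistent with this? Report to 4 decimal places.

From the later pair, β·δ^1·3491 = β·δ^2·3870; dividing through, δ = 3491/3870 = 0.90207.

δ ≈ 0.9021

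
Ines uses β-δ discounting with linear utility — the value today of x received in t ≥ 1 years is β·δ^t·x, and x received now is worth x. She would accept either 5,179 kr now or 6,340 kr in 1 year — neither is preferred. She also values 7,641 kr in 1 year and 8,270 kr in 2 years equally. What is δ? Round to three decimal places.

δ ≈ 0.924

The second indifference involves only future payoffs, so β cancels: β·δ^1·7641 = β·δ^2·8270, giving δ = 7641/8270 = 0.92394.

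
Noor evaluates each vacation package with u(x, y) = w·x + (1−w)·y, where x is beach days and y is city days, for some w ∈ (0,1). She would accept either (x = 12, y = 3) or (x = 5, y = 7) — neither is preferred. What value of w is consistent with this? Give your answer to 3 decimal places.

w = 0.364

Indifference: w·12 + (1−w)·3 = w·5 + (1−w)·7.
Collecting terms: w·7 = (1−w)·4.
Hence w = 4/(7+4) = 4/11 = 0.364.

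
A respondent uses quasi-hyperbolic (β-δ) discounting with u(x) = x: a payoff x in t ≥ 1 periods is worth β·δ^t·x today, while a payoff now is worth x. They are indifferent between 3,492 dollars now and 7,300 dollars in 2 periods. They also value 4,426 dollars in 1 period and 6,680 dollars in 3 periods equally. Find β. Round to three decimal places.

The second indifference involves only future payoffs, so β cancels: β·δ^1·4426 = β·δ^3·6680, giving δ^2 = 4426/6680 = 0.66257, so δ = 0.81399.
The first indifference: 3492 = β·δ^2·7300, so β = 3492/(δ^2·7300) = 3492/(0.66257·7300) ≈ 0.722.

β ≈ 0.722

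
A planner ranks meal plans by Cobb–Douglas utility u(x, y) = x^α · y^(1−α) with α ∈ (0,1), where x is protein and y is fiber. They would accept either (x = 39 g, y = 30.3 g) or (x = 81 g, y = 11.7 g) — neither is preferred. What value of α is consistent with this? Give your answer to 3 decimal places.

α ≈ 0.566

Indifference: 39^α · 30.3^(1−α) = 81^α · 11.7^(1−α).
(39/81)^α = (11.7/30.3)^(1−α); take logs: α·ln(39/81) = (1−α)·ln(11.7/30.3), i.e. α·-0.730888 = (1−α)·-0.951559.
Thus α·(-1.682447) = -0.951559, so α = -0.951559/-1.682447 ≈ 0.566.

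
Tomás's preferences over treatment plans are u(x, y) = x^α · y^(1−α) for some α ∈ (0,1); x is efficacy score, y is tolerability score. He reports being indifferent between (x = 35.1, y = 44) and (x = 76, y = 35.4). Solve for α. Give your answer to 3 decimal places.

The Cobb–Douglas utilities coincide, so 35.1^α·44^(1−α) = 76^α·35.4^(1−α).
Taking logs: α·ln 35.1 + (1−α)·ln 44 = α·ln 76 + (1−α)·ln 35.4, i.e. α·-0.772532 = (1−α)·-0.217478.
Thus α·(-0.990010) = -0.217478, so α = -0.217478/-0.990010 ≈ 0.220.

α ≈ 0.220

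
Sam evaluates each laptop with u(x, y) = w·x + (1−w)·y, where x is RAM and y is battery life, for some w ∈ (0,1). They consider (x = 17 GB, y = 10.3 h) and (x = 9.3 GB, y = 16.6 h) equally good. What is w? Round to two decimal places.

Equating utilities: w·17 + (1−w)·10.3 = w·9.3 + (1−w)·16.6.
Collecting terms: w·7.7 = (1−w)·6.3.
So w/(1−w) = 6.3/7.7 = 0.8182, giving w = 6.3/(7.7+6.3) = 0.45.

w = 0.45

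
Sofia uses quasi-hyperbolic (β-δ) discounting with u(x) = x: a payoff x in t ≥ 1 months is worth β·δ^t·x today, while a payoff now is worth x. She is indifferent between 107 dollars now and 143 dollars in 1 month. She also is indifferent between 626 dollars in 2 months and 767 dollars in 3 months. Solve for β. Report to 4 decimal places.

β ≈ 0.9168

From the later pair, β·δ^2·626 = β·δ^3·767; dividing through, δ = 626/767 = 0.81617.
The first indifference: 107 = β·δ·143, so β = 107/(δ·143) = 107/(0.81617·143) ≈ 0.9168.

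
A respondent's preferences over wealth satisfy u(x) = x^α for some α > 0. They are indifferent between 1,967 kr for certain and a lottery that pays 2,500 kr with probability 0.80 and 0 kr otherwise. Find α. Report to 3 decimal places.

EU(lottery) = 0.80·2500^α + 0.20·0 = 0.80·2500^α.
Setting u(1967) equal to that: 1967^α = 0.80·2500^α ⇒ (1967/2500)^α = 0.80.
Take logs: α = ln 0.80 / ln(1967/2500) ≈ 0.93061.

α ≈ 0.931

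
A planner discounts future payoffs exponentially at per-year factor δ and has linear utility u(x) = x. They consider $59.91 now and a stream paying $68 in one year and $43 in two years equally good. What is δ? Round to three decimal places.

δ ≈ 0.630

The stream is worth 68δ + 43δ² today, so 68δ + 43δ² = 59.91.
So 43δ² + 68δ − 59.91 = 0.
By the quadratic formula (taking the positive root), δ = (−68 + √14928.52) / 86 ≈ 0.630.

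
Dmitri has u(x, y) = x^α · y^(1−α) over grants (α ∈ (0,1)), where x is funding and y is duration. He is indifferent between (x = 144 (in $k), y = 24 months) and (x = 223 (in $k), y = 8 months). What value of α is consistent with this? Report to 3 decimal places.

α ≈ 0.715

Indifference: 144^α · 24^(1−α) = 223^α · 8^(1−α).
(144/223)^α = (8/24)^(1−α); take logs: α·ln(144/223) = (1−α)·ln(8/24), i.e. α·-0.437358 = (1−α)·-1.098612.
With A = -0.437358 and B = -1.098612: α·A = (1−α)·B, so α = B/(A+B) = -1.098612/-1.535970 ≈ 0.715.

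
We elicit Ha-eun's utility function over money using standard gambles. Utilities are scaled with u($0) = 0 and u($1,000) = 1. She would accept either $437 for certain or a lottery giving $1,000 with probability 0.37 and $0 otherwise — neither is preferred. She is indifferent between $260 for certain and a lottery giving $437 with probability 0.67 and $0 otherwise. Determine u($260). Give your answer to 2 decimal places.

0.25

The first gamble pins u($437): it must equal 0.37·1 + 0.63·0 = 0.37.
Then u($260) = 0.67·u($437) + 0.33·u($0) = 0.67·0.37 + 0.33·0.00 = 0.2479.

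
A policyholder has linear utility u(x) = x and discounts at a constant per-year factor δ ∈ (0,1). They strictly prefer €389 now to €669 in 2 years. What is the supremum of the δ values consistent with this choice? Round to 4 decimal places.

The preference means 389 > δ^2·669.
So δ^2 < 389/669 = 0.58146; taking the square root of both positive sides preserves the inequality.
δ < 0.58146^(1/2) = 0.7625.

δ < 0.7625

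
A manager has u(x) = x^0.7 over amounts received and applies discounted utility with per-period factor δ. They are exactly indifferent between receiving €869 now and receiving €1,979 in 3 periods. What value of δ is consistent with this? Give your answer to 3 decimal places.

Indifference means u(869) = δ^3 · u(1979), so δ^3 = u(869)/u(1979).
Since u(x) = x^0.7, δ^3 = (869/1979)^0.7 = 0.43911^0.7 = 0.56208.
Hence δ = (0.56208)^(1/3) = 0.82528.

δ ≈ 0.825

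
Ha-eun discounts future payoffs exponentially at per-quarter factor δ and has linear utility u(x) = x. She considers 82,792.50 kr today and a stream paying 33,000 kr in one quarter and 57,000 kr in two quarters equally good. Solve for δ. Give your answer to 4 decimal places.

The stream is worth 33000δ + 57000δ² today, so 33000δ + 57000δ² = 82792.50.
So 57000δ² + 33000δ − 82792.50 = 0.
δ = (−33000 + √(33000² + 4·57000·82792.50)) / (2·57000) = (−33000 + √19965690000.00) / 114000 ≈ 0.9500.

δ ≈ 0.9500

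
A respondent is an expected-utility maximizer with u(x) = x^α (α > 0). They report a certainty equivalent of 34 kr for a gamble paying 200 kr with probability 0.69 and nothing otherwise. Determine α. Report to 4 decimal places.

α ≈ 0.2094

The lottery's expected utility is 0.69·u(200) + 0.31·u(0) = 0.69·200^α (since u(0) = 0 for α > 0).
Indifference: 34^α = 0.69·200^α, so (34/200)^α = 0.69.
α = ln(0.69) / ln(34/200) = -0.3710637/-1.7719568 ≈ 0.2094.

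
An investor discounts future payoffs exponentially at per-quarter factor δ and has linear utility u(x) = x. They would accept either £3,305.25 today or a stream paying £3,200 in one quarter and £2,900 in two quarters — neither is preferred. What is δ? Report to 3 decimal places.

δ ≈ 0.650

The stream is worth 3200δ + 2900δ² today, so 3200δ + 2900δ² = 3305.25.
So 2900δ² + 3200δ − 3305.25 = 0.
By the quadratic formula (taking the positive root), δ = (−3200 + √48580900.00) / 5800 ≈ 0.650.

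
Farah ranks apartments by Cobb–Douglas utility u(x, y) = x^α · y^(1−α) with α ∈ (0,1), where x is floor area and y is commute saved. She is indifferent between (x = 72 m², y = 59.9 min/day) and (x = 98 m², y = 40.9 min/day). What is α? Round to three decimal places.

Set the two utilities equal: 72^α·59.9^(1−α) = 98^α·40.9^(1−α).
Rearrange to (72/98)^α = (40.9/59.9)^(1−α) and take logs: α·-0.308301 = (1−α)·-0.381546.
Thus α·(-0.689847) = -0.381546, so α = -0.381546/-0.689847 ≈ 0.553.

α ≈ 0.553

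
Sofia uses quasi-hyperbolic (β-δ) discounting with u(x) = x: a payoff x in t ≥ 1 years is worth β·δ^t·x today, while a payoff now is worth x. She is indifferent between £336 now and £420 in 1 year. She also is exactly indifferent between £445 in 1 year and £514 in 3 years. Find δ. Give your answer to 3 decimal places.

δ ≈ 0.930

Both payoffs in the second observation are in the future, so β drops out: δ^1·445 = δ^3·514 ⇒ δ^2 = 445/514 = 0.86576, so δ = 0.93046.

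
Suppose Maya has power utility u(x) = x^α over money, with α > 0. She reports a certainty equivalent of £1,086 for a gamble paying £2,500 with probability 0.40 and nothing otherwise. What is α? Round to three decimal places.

α ≈ 1.099

EU(lottery) = 0.40·2500^α + 0.60·0 = 0.40·2500^α.
Indifference: 1086^α = 0.40·2500^α, so (1086/2500)^α = 0.40.
Taking logs: α·ln(1086/2500) = ln(0.40), so α = -0.916291 / -0.833790 ≈ 1.099.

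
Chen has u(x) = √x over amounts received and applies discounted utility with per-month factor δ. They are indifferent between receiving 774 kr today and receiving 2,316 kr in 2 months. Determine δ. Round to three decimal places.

δ ≈ 0.760

Equating discounted utilities: u(774) = δ^2·u(2316) ⇒ δ^2 = u(774)/u(2316).
Since u(x) = √x, δ^2 = √(774/2316) = 0.57810.
So δ = 0.57810^(1/2) ≈ 0.760.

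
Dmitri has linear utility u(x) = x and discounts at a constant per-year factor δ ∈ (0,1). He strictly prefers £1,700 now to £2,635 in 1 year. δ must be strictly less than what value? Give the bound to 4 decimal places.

δ < 0.6452

The preference means 1700 > δ·2635.
Dividing through by 2635 gives δ < 0.64516.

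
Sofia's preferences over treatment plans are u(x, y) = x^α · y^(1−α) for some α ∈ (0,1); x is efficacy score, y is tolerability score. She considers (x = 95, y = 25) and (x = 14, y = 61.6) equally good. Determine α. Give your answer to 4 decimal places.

Indifference: 95^α · 25^(1−α) = 14^α · 61.6^(1−α).
Taking logs: α·ln 95 + (1−α)·ln 25 = α·ln 14 + (1−α)·ln 61.6, i.e. α·1.9148196 = (1−α)·0.9017860.
Thus α·(2.8166056) = 0.9017860, so α = 0.9017860/2.8166056 ≈ 0.3202.

α ≈ 0.3202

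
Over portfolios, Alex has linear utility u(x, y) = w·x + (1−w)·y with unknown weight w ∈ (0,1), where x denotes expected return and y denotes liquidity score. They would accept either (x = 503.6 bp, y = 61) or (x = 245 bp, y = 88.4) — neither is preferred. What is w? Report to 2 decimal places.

w = 0.10

Equating utilities: w·503.6 + (1−w)·61 = w·245 + (1−w)·88.4.
Rearranging, 258.6·w − 27.4·(1−w) = 0.
Hence w = 27.4/(258.6+27.4) = 27.4/286 = 0.10.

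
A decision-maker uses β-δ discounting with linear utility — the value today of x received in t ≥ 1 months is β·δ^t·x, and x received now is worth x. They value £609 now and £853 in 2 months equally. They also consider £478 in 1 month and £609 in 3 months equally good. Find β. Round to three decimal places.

The second indifference involves only future payoffs, so β cancels: β·δ^1·478 = β·δ^3·609, giving δ^2 = 478/609 = 0.78489, so δ = 0.88594.
Now use the now-vs-future pair: 609 = β·δ^2·853 gives β = 609/(0.78489·853) ≈ 0.910.

β ≈ 0.910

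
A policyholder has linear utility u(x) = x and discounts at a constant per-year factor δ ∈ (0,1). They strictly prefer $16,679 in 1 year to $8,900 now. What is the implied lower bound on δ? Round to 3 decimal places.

Under u(x) = x this choice says 8900 < δ·16679.
Dividing through by 16679 gives δ > 0.53361.

δ > 0.534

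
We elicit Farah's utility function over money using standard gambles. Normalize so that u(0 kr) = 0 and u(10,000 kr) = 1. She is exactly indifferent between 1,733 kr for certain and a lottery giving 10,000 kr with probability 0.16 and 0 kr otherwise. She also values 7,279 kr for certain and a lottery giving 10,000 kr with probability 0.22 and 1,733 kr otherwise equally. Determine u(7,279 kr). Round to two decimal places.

From the first indifference, u(1,733 kr) = 0.16·u(10,000 kr) + 0.84·u(0 kr) = 0.16·1 + 0.84·0 = 0.16.
Then u(7,279 kr) = 0.22·u(10,000 kr) + 0.78·u(1,733 kr) = 0.22·1.00 + 0.78·0.16 = 0.3448.

0.34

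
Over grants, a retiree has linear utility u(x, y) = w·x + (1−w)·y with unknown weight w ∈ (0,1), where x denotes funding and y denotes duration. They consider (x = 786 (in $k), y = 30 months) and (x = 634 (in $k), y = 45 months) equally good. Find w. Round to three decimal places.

w = 0.090

Indifference: w·786 + (1−w)·30 = w·634 + (1−w)·45.
Rearranging, 152·w − 15·(1−w) = 0.
The marginal rate of substitution is 15/152, so w = 15/(152+15) = 0.090.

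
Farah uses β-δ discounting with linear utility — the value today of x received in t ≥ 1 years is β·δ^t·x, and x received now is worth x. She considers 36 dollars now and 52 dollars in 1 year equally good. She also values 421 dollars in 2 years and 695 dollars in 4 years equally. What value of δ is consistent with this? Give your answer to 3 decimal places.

δ ≈ 0.778

The second indifference involves only future payoffs, so β cancels: β·δ^2·421 = β·δ^4·695, giving δ^2 = 421/695 = 0.60576, so δ = 0.77830.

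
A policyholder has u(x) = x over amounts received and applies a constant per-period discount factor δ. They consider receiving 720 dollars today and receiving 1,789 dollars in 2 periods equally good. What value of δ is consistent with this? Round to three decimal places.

δ ≈ 0.634

The payoff in 2 periods is discounted by δ^2, so u(720) = δ^2·u(1789) and δ^2 = u(720)/u(1789).
With u(x) = x: δ^2 = 720/1789 = 0.40246.
Hence δ = (0.40246)^(1/2) = 0.63440.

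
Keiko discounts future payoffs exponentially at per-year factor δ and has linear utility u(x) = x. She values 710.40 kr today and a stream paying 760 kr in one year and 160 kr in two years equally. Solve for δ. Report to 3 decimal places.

Present value of the stream is 760·δ + 160·δ². Indifference gives 760δ + 160δ² = 710.40.
So 160δ² + 760δ − 710.40 = 0.
The positive root is δ = [−760 + √(760² + 4·160·710.40)] / (2·160) = (−760 + 1016.000)/320 ≈ 0.800.

δ ≈ 0.800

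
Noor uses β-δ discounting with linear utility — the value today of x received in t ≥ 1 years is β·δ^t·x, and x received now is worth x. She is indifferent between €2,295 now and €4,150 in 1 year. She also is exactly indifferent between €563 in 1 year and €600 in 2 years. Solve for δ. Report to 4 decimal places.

δ ≈ 0.9383

From the later pair, β·δ^1·563 = β·δ^2·600; dividing through, δ = 563/600 = 0.93833.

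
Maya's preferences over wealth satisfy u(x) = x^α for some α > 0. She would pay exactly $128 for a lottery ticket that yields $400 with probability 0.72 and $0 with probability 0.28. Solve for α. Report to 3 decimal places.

α ≈ 0.288

The lottery's expected utility is 0.72·u(400) + 0.28·u(0) = 0.72·400^α (since u(0) = 0 for α > 0).
Setting u(128) equal to that: 128^α = 0.72·400^α ⇒ (128/400)^α = 0.72.
Take logs: α = ln 0.72 / ln(128/400) ≈ 0.28830.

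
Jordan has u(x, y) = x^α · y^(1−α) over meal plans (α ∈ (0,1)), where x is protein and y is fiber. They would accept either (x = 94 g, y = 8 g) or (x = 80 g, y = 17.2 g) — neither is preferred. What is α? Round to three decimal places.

α ≈ 0.826

Set the two utilities equal: 94^α·8^(1−α) = 80^α·17.2^(1−α).
Taking logs: α·ln 94 + (1−α)·ln 8 = α·ln 80 + (1−α)·ln 17.2, i.e. α·0.161268 = (1−α)·0.765468.
With A = 0.161268 and B = 0.765468: α·A = (1−α)·B, so α = B/(A+B) = 0.765468/0.926736 ≈ 0.826.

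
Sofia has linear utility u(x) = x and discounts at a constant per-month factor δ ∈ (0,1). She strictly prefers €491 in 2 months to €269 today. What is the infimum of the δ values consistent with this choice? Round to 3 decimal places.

δ > 0.740

Under u(x) = x this choice says 269 < δ^2·491.
So δ^2 > 269/491 = 0.54786; taking the square root of both positive sides preserves the inequality.
δ > (269/491)^(1/2) ≈ 0.740.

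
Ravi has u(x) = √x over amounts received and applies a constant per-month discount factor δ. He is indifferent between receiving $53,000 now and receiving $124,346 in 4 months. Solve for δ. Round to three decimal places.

The payoff in 4 months is discounted by δ^4, so u(53000) = δ^4·u(124346) and δ^4 = u(53000)/u(124346).
With u(x) = √x: δ^4 = √53000/√124346 = √(53000/124346) = 0.65286.
Taking the 4th root: δ = 0.65286^(1/4) ≈ 0.899.

δ ≈ 0.899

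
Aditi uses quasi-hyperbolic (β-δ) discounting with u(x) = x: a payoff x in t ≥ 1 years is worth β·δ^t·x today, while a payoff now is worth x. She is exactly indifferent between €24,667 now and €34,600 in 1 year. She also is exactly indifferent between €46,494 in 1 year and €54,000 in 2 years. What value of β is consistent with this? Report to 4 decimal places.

The second indifference involves only future payoffs, so β cancels: β·δ^1·46494 = β·δ^2·54000, giving δ = 46494/54000 = 0.86100.
Substituting δ into 24667 = β·δ·34600: β = 24667/(29790.600) ≈ 0.8280.

β ≈ 0.8280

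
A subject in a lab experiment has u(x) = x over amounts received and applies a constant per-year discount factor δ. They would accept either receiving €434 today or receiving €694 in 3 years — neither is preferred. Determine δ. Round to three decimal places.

δ ≈ 0.855

Indifference means u(434) = δ^3 · u(694), so δ^3 = u(434)/u(694).
With u(x) = x: δ^3 = 434/694 = 0.62536.
Hence δ = (0.62536)^(1/3) = 0.85515.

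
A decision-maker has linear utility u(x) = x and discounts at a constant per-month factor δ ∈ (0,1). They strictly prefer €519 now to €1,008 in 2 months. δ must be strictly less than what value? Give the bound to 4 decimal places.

Comparing present values: 519 > δ^2·1008.
Dividing by 1008: δ^2 < 0.51488. Both sides are positive, so the square root keeps the direction.
δ < (519/1008)^(1/2) ≈ 0.7176.

δ < 0.7176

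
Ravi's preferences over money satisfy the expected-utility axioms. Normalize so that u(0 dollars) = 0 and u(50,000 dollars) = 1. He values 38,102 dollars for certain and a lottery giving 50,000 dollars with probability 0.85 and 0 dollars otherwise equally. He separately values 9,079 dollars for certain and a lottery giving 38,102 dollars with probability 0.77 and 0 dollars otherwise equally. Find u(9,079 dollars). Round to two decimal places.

First, u(38,102 dollars) = 0.85·u(50,000 dollars) + 0.15·u(0 dollars) = 0.85.
Then u(9,079 dollars) = 0.77·u(38,102 dollars) + 0.23·u(0 dollars) = 0.77·0.85 + 0.23·0.00 = 0.6545.

0.65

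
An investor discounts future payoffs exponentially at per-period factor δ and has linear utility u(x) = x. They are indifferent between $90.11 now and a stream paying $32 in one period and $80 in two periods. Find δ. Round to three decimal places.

δ ≈ 0.880

Present value of the stream is 32·δ + 80·δ². Indifference gives 32δ + 80δ² = 90.11.
So 80δ² + 32δ − 90.11 = 0.
By the quadratic formula (taking the positive root), δ = (−32 + √29859.20) / 160 ≈ 0.880.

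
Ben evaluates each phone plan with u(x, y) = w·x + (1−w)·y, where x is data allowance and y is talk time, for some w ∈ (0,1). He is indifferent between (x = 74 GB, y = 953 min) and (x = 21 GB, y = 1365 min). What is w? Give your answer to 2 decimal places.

Indifference: w·74 + (1−w)·953 = w·21 + (1−w)·1365.
Collecting terms: w·53 = (1−w)·412.
Hence w = 412/(53+412) = 412/465 = 0.89.

w = 0.89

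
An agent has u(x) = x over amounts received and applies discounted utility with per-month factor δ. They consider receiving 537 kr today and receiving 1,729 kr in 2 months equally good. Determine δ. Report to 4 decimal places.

The payoff in 2 months is discounted by δ^2, so u(537) = δ^2·u(1729) and δ^2 = u(537)/u(1729).
With u(x) = x: δ^2 = 537/1729 = 0.31058.
Hence δ = (0.31058)^(1/2) = 0.557301.

δ ≈ 0.5573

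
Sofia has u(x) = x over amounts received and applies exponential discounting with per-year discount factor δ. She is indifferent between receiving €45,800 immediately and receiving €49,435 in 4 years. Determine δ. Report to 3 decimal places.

δ ≈ 0.981

Indifference means u(45800) = δ^4 · u(49435), so δ^4 = u(45800)/u(49435).
With u(x) = x: δ^4 = 45800/49435 = 0.92647.
Hence δ = (0.92647)^(1/4) = 0.98109.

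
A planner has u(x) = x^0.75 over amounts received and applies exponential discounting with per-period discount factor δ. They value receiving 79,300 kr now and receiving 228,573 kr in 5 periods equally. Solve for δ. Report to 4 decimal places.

The payoff in 5 periods is discounted by δ^5, so u(79300) = δ^5·u(228573) and δ^5 = u(79300)/u(228573).
With u(x) = x^0.75: δ^5 = 79300^0.75/228573^0.75 = (79300/228573)^0.75 = 0.45205.
Taking the 5th root: δ = 0.45205^(1/5) ≈ 0.8532.

δ ≈ 0.8532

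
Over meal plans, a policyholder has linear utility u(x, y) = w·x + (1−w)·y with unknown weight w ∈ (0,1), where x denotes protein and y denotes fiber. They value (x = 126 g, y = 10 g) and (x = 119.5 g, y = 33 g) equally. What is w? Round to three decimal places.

u(126,10) = u(119.5,33) means w·126 + (1−w)·10 = w·119.5 + (1−w)·33.
Collecting terms: w·6.5 = (1−w)·23.
The marginal rate of substitution is 23/6.5, so w = 23/(6.5+23) = 0.780.

w = 0.780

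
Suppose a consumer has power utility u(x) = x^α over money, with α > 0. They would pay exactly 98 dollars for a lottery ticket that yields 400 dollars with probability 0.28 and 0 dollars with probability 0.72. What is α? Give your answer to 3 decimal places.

α ≈ 0.905

Since u(0) = 0, the lottery's EU is 0.28·400^α.
Setting u(98) equal to that: 98^α = 0.28·400^α ⇒ (98/400)^α = 0.28.
Taking logs: α·ln(98/400) = ln(0.28), so α = -1.272966 / -1.406497 ≈ 0.905.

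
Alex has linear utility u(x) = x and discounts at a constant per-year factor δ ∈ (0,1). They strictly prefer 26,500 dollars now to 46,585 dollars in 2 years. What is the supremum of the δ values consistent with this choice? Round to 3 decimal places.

δ < 0.754

Under u(x) = x this choice says 26500 > δ^2·46585.
Hence δ^2 < 26500/46585 = 0.56885, and x ↦ x^(1/2) is increasing on (0,∞).
δ < 0.56885^(1/2) = 0.754.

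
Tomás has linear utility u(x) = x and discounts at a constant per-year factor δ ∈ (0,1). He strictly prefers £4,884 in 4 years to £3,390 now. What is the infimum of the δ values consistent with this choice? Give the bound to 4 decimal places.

δ > 0.9128

The preference means 3390 < δ^4·4884.
So δ^4 > 3390/4884 = 0.69410; taking the 4th root of both positive sides preserves the inequality.
δ > 0.69410^(1/4) = 0.9128.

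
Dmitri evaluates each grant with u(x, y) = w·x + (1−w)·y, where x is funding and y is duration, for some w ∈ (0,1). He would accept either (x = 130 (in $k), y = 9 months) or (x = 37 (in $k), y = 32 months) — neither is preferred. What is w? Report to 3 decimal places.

w = 0.198

Equating utilities: w·130 + (1−w)·9 = w·37 + (1−w)·32.
w·(130−37) = (1−w)·(32−9), i.e. w·93 = (1−w)·23.
Hence w = 23/(93+23) = 23/116 = 0.198.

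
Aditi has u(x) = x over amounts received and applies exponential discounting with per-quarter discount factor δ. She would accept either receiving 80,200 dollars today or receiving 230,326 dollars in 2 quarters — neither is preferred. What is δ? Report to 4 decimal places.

δ ≈ 0.5901

Equating discounted utilities: u(80200) = δ^2·u(230326) ⇒ δ^2 = u(80200)/u(230326).
With u(x) = x: δ^2 = 80200/230326 = 0.34820.
So δ = 0.34820^(1/2) ≈ 0.5901.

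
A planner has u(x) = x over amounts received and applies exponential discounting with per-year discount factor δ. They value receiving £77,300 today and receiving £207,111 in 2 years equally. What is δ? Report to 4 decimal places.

δ ≈ 0.6109

Equating discounted utilities: u(77300) = δ^2·u(207111) ⇒ δ^2 = u(77300)/u(207111).
With u(x) = x: δ^2 = 77300/207111 = 0.37323.
So δ = 0.37323^(1/2) ≈ 0.6109.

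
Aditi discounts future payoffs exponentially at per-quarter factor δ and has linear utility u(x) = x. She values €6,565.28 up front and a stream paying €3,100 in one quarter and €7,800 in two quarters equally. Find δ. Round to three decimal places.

δ ≈ 0.740

Equating present values: 6565.28 = 3100δ + 7800δ².
That is, 7800δ² + 3100δ − 6565.28 = 0, a quadratic in δ.
δ = (−3100 + √(3100² + 4·7800·6565.28)) / (2·7800) = (−3100 + √214446736.00) / 15600 ≈ 0.740.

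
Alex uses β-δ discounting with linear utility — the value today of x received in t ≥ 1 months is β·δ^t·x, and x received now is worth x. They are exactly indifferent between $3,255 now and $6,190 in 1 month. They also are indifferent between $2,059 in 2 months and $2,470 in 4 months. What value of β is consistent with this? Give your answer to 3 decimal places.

β ≈ 0.576

From the later pair, β·δ^2·2059 = β·δ^4·2470; dividing through, δ^2 = 2059/2470 = 0.83360, so δ = 0.91302.
The first indifference: 3255 = β·δ·6190, so β = 3255/(δ·6190) = 3255/(0.91302·6190) ≈ 0.576.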